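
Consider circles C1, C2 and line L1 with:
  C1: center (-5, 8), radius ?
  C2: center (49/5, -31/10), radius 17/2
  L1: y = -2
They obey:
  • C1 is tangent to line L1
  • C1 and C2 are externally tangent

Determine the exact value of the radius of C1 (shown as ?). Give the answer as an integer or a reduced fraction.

1. [C1‖L1]  r_C1² − 100 = 0  ⇒  r_C1 = 10 (r>0 drops 1)
2. [ext C1·C2]  r_C1² + 17r_C1 − 270 = 0  ⇒  r_C1 = 10 (r>0 drops 1)

10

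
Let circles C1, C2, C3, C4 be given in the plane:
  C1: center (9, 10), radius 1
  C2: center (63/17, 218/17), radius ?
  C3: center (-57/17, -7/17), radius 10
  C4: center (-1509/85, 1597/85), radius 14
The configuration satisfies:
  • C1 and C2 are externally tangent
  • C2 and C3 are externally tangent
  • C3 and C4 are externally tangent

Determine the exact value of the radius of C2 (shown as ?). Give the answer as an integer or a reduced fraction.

1. [ext C1·C2]  r_C2² + 2r_C2 − 35 = 0  ⇒  r_C2 = 5 (r>0 drops 1)
2. [ext C2·C3]  r_C2² + 20r_C2 − 125 = 0  ⇒  r_C2 = 5 (r>0 drops 1)

5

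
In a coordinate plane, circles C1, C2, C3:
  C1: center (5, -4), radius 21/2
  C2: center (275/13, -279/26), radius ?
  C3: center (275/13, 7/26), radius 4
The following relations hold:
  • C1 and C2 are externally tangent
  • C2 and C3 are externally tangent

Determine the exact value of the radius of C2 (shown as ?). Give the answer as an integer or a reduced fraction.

1. [ext C1·C2]  r_C2² + 21r_C2 − 196 = 0  ⇒  r_C2 = 7 (r>0 drops 1)
2. [ext C2·C3]  r_C2² + 8r_C2 − 105 = 0  ⇒  r_C2 = 7 (r>0 drops 1)

7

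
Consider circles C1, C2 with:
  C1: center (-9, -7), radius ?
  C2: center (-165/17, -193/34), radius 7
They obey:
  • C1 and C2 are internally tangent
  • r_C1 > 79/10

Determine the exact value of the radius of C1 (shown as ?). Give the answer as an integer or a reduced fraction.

17/2

1. [int C1,C2]  r_C1² − 14r_C1 + 187/4 = 0  ⇒  r_C1 = 11/2 or 17/2
2. given r_C1 > 79/10: keep 17/2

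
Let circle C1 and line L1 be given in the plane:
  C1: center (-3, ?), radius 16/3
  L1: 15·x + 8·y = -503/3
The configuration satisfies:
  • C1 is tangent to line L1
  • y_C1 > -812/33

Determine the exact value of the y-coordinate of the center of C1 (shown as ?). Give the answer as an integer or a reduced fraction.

-4

1. [C1‖L1]  y_C1² + (92/3)y_C1 + 320/3 = 0  ⇒  y_C1 = -80/3 or -4
2. given y_C1 > -812/33: keep -4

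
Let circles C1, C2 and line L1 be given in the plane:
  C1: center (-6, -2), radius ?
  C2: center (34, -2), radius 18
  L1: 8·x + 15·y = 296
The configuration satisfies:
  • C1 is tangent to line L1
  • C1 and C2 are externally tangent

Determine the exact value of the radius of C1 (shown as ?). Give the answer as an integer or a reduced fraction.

22

1. [C1‖L1]  r_C1² − 484 = 0  ⇒  r_C1 = 22 (r>0 drops 1)
2. [ext C1·C2]  r_C1² + 36r_C1 − 1276 = 0  ⇒  r_C1 = 22 (r>0 drops 1)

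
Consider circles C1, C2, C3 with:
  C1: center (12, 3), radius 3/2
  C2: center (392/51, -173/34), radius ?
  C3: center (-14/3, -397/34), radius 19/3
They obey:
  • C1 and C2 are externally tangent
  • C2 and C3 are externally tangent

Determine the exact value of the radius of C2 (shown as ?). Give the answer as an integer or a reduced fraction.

23/3

1. [ext C1·C2]  r_C2² + 3r_C2 − 736/9 = 0  ⇒  r_C2 = 23/3 (r>0 drops 1)
2. [ext C2·C3]  r_C2² + (38/3)r_C2 − 1403/9 = 0  ⇒  r_C2 = 23/3 (r>0 drops 1)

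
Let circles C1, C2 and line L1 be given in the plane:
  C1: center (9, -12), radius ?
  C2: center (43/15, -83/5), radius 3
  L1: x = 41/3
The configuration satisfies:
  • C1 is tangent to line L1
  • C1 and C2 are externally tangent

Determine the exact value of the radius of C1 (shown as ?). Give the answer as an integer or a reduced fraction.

1. [C1‖L1]  r_C1² − 196/9 = 0  ⇒  r_C1 = 14/3 (r>0 drops 1)
2. [ext C1·C2]  r_C1² + 6r_C1 − 448/9 = 0  ⇒  r_C1 = 14/3 (r>0 drops 1)

14/3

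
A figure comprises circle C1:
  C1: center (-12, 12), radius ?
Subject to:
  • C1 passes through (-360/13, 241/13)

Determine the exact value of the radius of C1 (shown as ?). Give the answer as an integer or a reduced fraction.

1. [C1∋P]  r_C1² − 289 = 0  ⇒  r_C1 = 17 (r>0 drops 1)

17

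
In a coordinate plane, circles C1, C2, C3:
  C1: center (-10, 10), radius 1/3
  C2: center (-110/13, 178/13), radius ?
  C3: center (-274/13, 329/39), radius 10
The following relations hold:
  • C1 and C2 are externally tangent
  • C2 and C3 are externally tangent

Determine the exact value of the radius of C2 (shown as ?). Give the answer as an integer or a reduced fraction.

1. [ext C1·C2]  r_C2² + (2/3)r_C2 − 143/9 = 0  ⇒  r_C2 = 11/3 (r>0 drops 1)
2. [ext C2·C3]  r_C2² + 20r_C2 − 781/9 = 0  ⇒  r_C2 = 11/3 (r>0 drops 1)

11/3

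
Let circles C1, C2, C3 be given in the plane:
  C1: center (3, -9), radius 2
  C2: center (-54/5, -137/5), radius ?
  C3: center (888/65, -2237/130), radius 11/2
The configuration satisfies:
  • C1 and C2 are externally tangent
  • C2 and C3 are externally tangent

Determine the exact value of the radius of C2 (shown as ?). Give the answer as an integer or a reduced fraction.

1. [ext C1·C2]  r_C2² + 4r_C2 − 525 = 0  ⇒  r_C2 = 21 (r>0 drops 1)
2. [ext C2·C3]  r_C2² + 11r_C2 − 672 = 0  ⇒  r_C2 = 21 (r>0 drops 1)

21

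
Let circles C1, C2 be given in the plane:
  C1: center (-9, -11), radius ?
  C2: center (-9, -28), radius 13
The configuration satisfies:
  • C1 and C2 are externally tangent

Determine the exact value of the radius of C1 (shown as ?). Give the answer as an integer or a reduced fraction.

1. [ext C1·C2]  r_C1² + 26r_C1 − 120 = 0  ⇒  r_C1 = 4 (r>0 drops 1)

4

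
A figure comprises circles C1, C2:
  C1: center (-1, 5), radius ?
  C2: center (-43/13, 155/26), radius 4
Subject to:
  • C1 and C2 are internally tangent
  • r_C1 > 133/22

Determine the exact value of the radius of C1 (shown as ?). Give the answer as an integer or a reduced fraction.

1. [int C1,C2]  r_C1² − 8r_C1 + 39/4 = 0  ⇒  r_C1 = 3/2 or 13/2
2. given r_C1 > 133/22: keep 13/2

13/2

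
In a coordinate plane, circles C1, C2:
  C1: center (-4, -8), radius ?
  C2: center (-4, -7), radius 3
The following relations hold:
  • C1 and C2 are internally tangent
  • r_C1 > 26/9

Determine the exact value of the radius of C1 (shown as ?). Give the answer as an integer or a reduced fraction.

4

1. [int C1,C2]  r_C1² − 6r_C1 + 8 = 0  ⇒  r_C1 = 2 or 4
2. given r_C1 > 26/9: keep 4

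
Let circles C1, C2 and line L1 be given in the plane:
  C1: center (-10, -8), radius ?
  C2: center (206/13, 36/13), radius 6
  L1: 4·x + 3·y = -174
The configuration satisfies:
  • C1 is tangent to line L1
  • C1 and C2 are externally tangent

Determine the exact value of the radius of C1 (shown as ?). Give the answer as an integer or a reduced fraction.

1. [C1‖L1]  r_C1² − 484 = 0  ⇒  r_C1 = 22 (r>0 drops 1)
2. [ext C1·C2]  r_C1² + 12r_C1 − 748 = 0  ⇒  r_C1 = 22 (r>0 drops 1)

22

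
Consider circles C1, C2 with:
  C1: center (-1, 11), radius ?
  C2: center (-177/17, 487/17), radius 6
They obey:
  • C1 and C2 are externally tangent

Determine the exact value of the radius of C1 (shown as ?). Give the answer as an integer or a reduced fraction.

14

1. [ext C1·C2]  r_C1² + 12r_C1 − 364 = 0  ⇒  r_C1 = 14 (r>0 drops 1)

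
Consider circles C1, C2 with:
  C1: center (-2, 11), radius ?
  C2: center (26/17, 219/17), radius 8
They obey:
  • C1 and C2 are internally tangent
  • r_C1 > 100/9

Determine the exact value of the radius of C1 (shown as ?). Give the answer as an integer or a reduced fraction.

12

1. [int C1,C2]  r_C1² − 16r_C1 + 48 = 0  ⇒  r_C1 = 4 or 12
2. given r_C1 > 100/9: keep 12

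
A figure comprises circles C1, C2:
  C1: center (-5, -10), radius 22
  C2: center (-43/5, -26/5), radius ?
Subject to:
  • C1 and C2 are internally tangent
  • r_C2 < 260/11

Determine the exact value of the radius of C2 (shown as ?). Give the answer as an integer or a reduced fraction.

1. [int C1,C2]  r_C2² − 44r_C2 + 448 = 0  ⇒  r_C2 = 16 or 28
2. given r_C2 < 260/11: keep 16

16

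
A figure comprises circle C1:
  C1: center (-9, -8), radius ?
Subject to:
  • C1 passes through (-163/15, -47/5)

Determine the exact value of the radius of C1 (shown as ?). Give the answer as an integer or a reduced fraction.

1. [C1∋P]  r_C1² − 49/9 = 0  ⇒  r_C1 = 7/3 (r>0 drops 1)

7/3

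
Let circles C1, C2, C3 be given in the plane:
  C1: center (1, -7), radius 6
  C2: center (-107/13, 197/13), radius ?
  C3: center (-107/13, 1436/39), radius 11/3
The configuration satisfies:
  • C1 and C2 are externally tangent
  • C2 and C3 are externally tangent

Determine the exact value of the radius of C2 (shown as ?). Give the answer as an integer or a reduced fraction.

1. [ext C1·C2]  r_C2² + 12r_C2 − 540 = 0  ⇒  r_C2 = 18 (r>0 drops 1)
2. [ext C2·C3]  r_C2² + (22/3)r_C2 − 456 = 0  ⇒  r_C2 = 18 (r>0 drops 1)

18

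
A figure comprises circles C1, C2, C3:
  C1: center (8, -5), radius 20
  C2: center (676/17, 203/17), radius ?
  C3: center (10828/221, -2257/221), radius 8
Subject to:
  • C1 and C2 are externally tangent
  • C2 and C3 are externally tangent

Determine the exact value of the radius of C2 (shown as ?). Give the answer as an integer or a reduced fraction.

1. [ext C1·C2]  r_C2² + 40r_C2 − 896 = 0  ⇒  r_C2 = 16 (r>0 drops 1)
2. [ext C2·C3]  r_C2² + 16r_C2 − 512 = 0  ⇒  r_C2 = 16 (r>0 drops 1)

16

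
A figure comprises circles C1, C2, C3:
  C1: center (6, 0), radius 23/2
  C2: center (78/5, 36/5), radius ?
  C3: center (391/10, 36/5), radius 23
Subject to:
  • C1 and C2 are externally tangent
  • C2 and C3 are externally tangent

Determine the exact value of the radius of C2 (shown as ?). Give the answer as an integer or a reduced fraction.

1. [ext C1·C2]  r_C2² + 23r_C2 − 47/4 = 0  ⇒  r_C2 = 1/2 (r>0 drops 1)
2. [ext C2·C3]  r_C2² + 46r_C2 − 93/4 = 0  ⇒  r_C2 = 1/2 (r>0 drops 1)

1/2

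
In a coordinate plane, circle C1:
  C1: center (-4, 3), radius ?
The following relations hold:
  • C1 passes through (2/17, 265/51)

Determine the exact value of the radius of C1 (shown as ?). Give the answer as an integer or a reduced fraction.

1. [C1∋P]  r_C1² − 196/9 = 0  ⇒  r_C1 = 14/3 (r>0 drops 1)

14/3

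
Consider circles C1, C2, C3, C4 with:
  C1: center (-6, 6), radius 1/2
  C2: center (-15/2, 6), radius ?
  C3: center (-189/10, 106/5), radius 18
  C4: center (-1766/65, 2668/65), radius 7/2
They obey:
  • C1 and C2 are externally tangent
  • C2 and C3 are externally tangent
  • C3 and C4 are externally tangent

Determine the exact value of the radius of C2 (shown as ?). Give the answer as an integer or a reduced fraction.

1

1. [ext C1·C2]  r_C2² + 1r_C2 − 2 = 0  ⇒  r_C2 = 1 (r>0 drops 1)
2. [ext C2·C3]  r_C2² + 36r_C2 − 37 = 0  ⇒  r_C2 = 1 (r>0 drops 1)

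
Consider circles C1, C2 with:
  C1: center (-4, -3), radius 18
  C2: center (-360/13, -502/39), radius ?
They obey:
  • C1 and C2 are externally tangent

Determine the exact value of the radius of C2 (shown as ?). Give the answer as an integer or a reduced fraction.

1. [ext C1·C2]  r_C2² + 36r_C2 − 3013/9 = 0  ⇒  r_C2 = 23/3 (r>0 drops 1)

23/3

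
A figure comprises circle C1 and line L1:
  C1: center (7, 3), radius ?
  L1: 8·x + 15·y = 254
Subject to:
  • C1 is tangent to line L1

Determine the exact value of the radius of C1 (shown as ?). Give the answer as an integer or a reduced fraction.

9

1. [C1‖L1]  r_C1² − 81 = 0  ⇒  r_C1 = 9 (r>0 drops 1)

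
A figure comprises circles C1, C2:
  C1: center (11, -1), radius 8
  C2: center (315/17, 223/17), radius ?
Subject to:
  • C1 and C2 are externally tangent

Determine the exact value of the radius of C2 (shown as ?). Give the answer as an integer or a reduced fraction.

1. [ext C1·C2]  r_C2² + 16r_C2 − 192 = 0  ⇒  r_C2 = 8 (r>0 drops 1)

8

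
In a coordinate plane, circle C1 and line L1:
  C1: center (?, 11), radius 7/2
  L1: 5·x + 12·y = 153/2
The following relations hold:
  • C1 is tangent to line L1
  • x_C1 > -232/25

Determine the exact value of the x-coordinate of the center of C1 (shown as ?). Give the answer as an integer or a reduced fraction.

1. [C1‖L1]  x_C1² + (111/5)x_C1 + 202/5 = 0  ⇒  x_C1 = -101/5 or -2
2. given x_C1 > -232/25: keep -2

-2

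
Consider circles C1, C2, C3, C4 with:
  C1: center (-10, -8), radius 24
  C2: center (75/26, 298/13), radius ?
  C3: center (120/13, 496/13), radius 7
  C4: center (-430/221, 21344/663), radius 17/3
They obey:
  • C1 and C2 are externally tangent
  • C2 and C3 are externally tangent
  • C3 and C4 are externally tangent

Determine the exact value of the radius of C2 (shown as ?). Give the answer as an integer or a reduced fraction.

1. [ext C1·C2]  r_C2² + 48r_C2 − 2185/4 = 0  ⇒  r_C2 = 19/2 (r>0 drops 1)
2. [ext C2·C3]  r_C2² + 14r_C2 − 893/4 = 0  ⇒  r_C2 = 19/2 (r>0 drops 1)

19/2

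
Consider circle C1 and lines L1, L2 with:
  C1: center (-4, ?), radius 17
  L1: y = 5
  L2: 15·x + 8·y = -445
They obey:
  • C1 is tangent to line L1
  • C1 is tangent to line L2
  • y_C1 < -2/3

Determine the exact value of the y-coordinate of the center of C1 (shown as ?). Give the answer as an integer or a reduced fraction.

1. [C1‖L1]  y_C1² − 10y_C1 − 264 = 0  ⇒  y_C1 = -12 or 22
2. [C1‖L2]  y_C1² + (385/4)y_C1 + 1011 = 0  ⇒  y_C1 = -337/4 or -12

-12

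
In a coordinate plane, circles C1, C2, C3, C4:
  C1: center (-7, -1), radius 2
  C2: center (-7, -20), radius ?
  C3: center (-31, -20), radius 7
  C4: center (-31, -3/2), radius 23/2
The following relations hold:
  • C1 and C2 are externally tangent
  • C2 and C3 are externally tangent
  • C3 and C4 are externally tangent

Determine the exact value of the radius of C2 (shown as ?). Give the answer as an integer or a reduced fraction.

17

1. [ext C1·C2]  r_C2² + 4r_C2 − 357 = 0  ⇒  r_C2 = 17 (r>0 drops 1)
2. [ext C2·C3]  r_C2² + 14r_C2 − 527 = 0  ⇒  r_C2 = 17 (r>0 drops 1)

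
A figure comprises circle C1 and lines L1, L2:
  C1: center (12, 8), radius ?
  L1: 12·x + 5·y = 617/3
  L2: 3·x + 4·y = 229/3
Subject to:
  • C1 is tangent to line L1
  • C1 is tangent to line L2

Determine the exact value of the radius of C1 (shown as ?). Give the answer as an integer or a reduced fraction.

5/3

1. [C1‖L1]  r_C1² − 25/9 = 0  ⇒  r_C1 = 5/3 (r>0 drops 1)
2. [C1‖L2]  r_C1² − 25/9 = 0  ⇒  r_C1 = 5/3 (r>0 drops 1)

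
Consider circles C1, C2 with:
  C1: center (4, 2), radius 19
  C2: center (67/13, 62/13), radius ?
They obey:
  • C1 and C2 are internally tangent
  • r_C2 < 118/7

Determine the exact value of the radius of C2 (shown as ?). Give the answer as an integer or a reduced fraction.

16

1. [int C1,C2]  r_C2² − 38r_C2 + 352 = 0  ⇒  r_C2 = 16 or 22
2. given r_C2 < 118/7: keep 16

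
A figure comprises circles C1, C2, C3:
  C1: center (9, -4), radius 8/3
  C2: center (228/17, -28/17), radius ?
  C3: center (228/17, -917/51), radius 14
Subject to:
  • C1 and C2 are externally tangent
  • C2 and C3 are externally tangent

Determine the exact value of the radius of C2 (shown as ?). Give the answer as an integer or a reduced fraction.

1. [ext C1·C2]  r_C2² + (16/3)r_C2 − 161/9 = 0  ⇒  r_C2 = 7/3 (r>0 drops 1)
2. [ext C2·C3]  r_C2² + 28r_C2 − 637/9 = 0  ⇒  r_C2 = 7/3 (r>0 drops 1)

7/3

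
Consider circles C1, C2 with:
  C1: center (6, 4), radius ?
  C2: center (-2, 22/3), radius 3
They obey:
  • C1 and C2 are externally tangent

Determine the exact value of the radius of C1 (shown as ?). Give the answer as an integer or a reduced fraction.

1. [ext C1·C2]  r_C1² + 6r_C1 − 595/9 = 0  ⇒  r_C1 = 17/3 (r>0 drops 1)

17/3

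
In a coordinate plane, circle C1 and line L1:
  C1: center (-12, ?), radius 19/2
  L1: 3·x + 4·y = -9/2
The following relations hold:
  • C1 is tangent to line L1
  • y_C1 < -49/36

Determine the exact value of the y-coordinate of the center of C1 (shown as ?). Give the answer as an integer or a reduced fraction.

1. [C1‖L1]  y_C1² − (63/4)y_C1 − 79 = 0  ⇒  y_C1 = -4 or 79/4
2. given y_C1 < -49/36: keep -4

-4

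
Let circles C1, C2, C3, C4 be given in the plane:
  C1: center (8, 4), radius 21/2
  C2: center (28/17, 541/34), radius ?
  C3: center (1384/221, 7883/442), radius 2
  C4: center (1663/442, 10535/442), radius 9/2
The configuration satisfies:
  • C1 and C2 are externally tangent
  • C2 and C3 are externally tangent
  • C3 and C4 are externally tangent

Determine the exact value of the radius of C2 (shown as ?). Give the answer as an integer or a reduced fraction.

1. [ext C1·C2]  r_C2² + 21r_C2 − 72 = 0  ⇒  r_C2 = 3 (r>0 drops 1)
2. [ext C2·C3]  r_C2² + 4r_C2 − 21 = 0  ⇒  r_C2 = 3 (r>0 drops 1)

3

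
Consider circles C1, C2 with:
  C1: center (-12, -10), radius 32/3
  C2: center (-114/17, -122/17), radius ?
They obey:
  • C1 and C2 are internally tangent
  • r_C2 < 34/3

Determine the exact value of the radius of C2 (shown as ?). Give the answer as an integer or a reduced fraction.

1. [int C1,C2]  r_C2² − (64/3)r_C2 + 700/9 = 0  ⇒  r_C2 = 14/3 or 50/3
2. given r_C2 < 34/3: keep 14/3

14/3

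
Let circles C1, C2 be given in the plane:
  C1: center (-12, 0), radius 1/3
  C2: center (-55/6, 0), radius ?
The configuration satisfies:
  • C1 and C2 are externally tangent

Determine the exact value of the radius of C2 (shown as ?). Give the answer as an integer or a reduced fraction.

1. [ext C1·C2]  r_C2² + (2/3)r_C2 − 95/12 = 0  ⇒  r_C2 = 5/2 (r>0 drops 1)

5/2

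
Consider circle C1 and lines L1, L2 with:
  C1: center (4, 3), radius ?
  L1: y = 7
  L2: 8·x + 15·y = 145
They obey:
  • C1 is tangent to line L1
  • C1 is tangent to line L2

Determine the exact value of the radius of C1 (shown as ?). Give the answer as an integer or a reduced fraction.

1. [C1‖L1]  r_C1² − 16 = 0  ⇒  r_C1 = 4 (r>0 drops 1)
2. [C1‖L2]  r_C1² − 16 = 0  ⇒  r_C1 = 4 (r>0 drops 1)

4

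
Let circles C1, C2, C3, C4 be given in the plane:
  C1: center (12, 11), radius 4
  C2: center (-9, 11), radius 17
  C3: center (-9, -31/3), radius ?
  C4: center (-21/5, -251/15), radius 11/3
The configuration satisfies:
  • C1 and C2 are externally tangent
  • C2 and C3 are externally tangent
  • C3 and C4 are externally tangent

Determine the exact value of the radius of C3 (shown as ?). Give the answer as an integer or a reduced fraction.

1. [ext C2·C3]  r_C3² + 34r_C3 − 1495/9 = 0  ⇒  r_C3 = 13/3 (r>0 drops 1)
2. [ext C3·C4]  r_C3² + (22/3)r_C3 − 455/9 = 0  ⇒  r_C3 = 13/3 (r>0 drops 1)

13/3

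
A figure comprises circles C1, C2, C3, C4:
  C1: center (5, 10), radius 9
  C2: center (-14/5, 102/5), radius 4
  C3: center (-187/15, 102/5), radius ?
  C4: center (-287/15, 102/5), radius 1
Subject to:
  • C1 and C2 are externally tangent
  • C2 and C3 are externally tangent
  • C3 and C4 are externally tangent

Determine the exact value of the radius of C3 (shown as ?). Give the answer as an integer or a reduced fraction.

1. [ext C2·C3]  r_C3² + 8r_C3 − 697/9 = 0  ⇒  r_C3 = 17/3 (r>0 drops 1)
2. [ext C3·C4]  r_C3² + 2r_C3 − 391/9 = 0  ⇒  r_C3 = 17/3 (r>0 drops 1)

17/3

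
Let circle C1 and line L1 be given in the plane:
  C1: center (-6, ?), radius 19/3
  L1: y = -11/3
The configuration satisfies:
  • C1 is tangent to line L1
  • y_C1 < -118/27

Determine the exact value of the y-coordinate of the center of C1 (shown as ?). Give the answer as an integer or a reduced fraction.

1. [C1‖L1]  y_C1² + (22/3)y_C1 − 80/3 = 0  ⇒  y_C1 = -10 or 8/3
2. given y_C1 < -118/27: keep -10

-10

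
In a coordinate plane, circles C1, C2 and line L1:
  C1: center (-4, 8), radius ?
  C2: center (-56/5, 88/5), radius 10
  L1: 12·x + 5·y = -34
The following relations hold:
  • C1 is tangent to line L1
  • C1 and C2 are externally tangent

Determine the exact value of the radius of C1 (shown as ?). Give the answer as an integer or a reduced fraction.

2

1. [C1‖L1]  r_C1² − 4 = 0  ⇒  r_C1 = 2 (r>0 drops 1)
2. [ext C1·C2]  r_C1² + 20r_C1 − 44 = 0  ⇒  r_C1 = 2 (r>0 drops 1)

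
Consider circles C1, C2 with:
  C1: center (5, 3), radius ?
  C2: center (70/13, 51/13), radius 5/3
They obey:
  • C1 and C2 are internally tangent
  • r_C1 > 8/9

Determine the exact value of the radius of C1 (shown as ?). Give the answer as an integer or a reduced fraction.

1. [int C1,C2]  r_C1² − (10/3)r_C1 + 16/9 = 0  ⇒  r_C1 = 2/3 or 8/3
2. given r_C1 > 8/9: keep 8/3

8/3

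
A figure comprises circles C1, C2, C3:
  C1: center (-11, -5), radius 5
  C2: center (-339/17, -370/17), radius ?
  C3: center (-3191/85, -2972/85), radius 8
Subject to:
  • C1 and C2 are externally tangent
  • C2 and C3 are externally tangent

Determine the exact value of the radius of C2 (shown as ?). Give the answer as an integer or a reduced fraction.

14

1. [ext C1·C2]  r_C2² + 10r_C2 − 336 = 0  ⇒  r_C2 = 14 (r>0 drops 1)
2. [ext C2·C3]  r_C2² + 16r_C2 − 420 = 0  ⇒  r_C2 = 14 (r>0 drops 1)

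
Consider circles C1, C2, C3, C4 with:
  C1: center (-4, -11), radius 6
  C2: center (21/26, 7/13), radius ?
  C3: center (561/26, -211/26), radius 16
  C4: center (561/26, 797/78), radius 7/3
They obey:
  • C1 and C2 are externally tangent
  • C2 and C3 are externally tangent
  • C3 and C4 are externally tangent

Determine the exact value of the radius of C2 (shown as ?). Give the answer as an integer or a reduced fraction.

1. [ext C1·C2]  r_C2² + 12r_C2 − 481/4 = 0  ⇒  r_C2 = 13/2 (r>0 drops 1)
2. [ext C2·C3]  r_C2² + 32r_C2 − 1001/4 = 0  ⇒  r_C2 = 13/2 (r>0 drops 1)

13/2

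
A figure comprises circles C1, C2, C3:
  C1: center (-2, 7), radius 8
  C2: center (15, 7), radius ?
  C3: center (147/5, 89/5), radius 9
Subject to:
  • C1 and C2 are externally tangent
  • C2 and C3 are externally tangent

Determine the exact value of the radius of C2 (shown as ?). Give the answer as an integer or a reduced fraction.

1. [ext C1·C2]  r_C2² + 16r_C2 − 225 = 0  ⇒  r_C2 = 9 (r>0 drops 1)
2. [ext C2·C3]  r_C2² + 18r_C2 − 243 = 0  ⇒  r_C2 = 9 (r>0 drops 1)

9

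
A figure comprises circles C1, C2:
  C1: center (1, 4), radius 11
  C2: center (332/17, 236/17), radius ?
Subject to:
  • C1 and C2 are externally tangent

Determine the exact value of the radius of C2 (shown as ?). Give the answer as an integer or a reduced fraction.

1. [ext C1·C2]  r_C2² + 22r_C2 − 320 = 0  ⇒  r_C2 = 10 (r>0 drops 1)

10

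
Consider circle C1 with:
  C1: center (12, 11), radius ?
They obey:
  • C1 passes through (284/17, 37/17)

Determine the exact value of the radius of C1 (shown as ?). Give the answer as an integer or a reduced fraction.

1. [C1∋P]  r_C1² − 100 = 0  ⇒  r_C1 = 10 (r>0 drops 1)

10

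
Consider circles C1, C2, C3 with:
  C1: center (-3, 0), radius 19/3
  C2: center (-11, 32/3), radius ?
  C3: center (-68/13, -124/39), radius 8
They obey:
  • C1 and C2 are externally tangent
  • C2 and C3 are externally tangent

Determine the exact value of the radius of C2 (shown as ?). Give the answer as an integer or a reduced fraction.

7

1. [ext C1·C2]  r_C2² + (38/3)r_C2 − 413/3 = 0  ⇒  r_C2 = 7 (r>0 drops 1)
2. [ext C2·C3]  r_C2² + 16r_C2 − 161 = 0  ⇒  r_C2 = 7 (r>0 drops 1)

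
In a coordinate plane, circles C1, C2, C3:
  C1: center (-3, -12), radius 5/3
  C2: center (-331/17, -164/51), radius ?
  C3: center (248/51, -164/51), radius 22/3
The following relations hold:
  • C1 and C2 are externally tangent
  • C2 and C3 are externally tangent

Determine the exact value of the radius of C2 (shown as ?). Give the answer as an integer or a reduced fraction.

17

1. [ext C1·C2]  r_C2² + (10/3)r_C2 − 1037/3 = 0  ⇒  r_C2 = 17 (r>0 drops 1)
2. [ext C2·C3]  r_C2² + (44/3)r_C2 − 1615/3 = 0  ⇒  r_C2 = 17 (r>0 drops 1)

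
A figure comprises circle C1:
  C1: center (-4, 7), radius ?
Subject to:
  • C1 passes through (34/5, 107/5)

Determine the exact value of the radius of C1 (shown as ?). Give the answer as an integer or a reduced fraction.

1. [C1∋P]  r_C1² − 324 = 0  ⇒  r_C1 = 18 (r>0 drops 1)

18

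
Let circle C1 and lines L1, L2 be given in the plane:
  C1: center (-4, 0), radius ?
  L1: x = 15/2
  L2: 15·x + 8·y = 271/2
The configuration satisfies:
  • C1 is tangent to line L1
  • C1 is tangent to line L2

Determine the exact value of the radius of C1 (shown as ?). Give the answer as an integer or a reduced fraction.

1. [C1‖L1]  r_C1² − 529/4 = 0  ⇒  r_C1 = 23/2 (r>0 drops 1)
2. [C1‖L2]  r_C1² − 529/4 = 0  ⇒  r_C1 = 23/2 (r>0 drops 1)

23/2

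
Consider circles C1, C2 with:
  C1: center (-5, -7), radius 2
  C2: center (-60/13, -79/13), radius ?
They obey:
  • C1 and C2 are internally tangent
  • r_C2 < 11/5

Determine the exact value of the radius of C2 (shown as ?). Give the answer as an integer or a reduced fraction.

1. [int C1,C2]  r_C2² − 4r_C2 + 3 = 0  ⇒  r_C2 = 1 or 3
2. given r_C2 < 11/5: keep 1

1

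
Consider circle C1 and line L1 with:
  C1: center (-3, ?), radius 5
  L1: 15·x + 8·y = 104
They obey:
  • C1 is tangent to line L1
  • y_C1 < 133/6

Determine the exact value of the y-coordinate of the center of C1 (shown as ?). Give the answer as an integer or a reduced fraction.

8

1. [C1‖L1]  y_C1² − (149/4)y_C1 + 234 = 0  ⇒  y_C1 = 8 or 117/4
2. given y_C1 < 133/6: keep 8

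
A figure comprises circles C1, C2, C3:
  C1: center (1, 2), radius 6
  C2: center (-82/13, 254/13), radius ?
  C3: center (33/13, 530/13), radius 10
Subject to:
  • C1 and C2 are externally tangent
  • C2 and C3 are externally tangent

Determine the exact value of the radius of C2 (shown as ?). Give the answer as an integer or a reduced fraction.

1. [ext C1·C2]  r_C2² + 12r_C2 − 325 = 0  ⇒  r_C2 = 13 (r>0 drops 1)
2. [ext C2·C3]  r_C2² + 20r_C2 − 429 = 0  ⇒  r_C2 = 13 (r>0 drops 1)

13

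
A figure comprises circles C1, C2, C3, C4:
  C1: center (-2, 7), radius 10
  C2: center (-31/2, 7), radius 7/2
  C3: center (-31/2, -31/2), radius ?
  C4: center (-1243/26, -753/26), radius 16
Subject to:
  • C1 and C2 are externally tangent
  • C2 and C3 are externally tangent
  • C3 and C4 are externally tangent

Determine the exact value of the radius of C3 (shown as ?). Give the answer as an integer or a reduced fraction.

19

1. [ext C2·C3]  r_C3² + 7r_C3 − 494 = 0  ⇒  r_C3 = 19 (r>0 drops 1)
2. [ext C3·C4]  r_C3² + 32r_C3 − 969 = 0  ⇒  r_C3 = 19 (r>0 drops 1)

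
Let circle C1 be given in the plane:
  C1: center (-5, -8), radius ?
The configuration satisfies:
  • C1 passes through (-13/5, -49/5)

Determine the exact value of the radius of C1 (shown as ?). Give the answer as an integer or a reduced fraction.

3

1. [C1∋P]  r_C1² − 9 = 0  ⇒  r_C1 = 3 (r>0 drops 1)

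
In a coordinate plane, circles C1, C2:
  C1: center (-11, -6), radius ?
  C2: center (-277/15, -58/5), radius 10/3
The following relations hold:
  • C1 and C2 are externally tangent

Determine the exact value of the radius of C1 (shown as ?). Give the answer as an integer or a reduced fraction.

1. [ext C1·C2]  r_C1² + (20/3)r_C1 − 76 = 0  ⇒  r_C1 = 6 (r>0 drops 1)

6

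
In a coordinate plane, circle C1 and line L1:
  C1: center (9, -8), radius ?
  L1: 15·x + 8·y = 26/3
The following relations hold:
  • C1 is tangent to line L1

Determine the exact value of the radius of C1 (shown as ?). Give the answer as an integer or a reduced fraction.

11/3

1. [C1‖L1]  r_C1² − 121/9 = 0  ⇒  r_C1 = 11/3 (r>0 drops 1)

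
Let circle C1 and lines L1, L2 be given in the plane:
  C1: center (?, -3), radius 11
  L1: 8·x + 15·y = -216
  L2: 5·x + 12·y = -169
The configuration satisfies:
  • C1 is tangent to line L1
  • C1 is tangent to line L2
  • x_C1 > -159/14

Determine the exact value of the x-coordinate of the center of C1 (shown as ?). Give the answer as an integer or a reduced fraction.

1. [C1‖L1]  x_C1² + (171/4)x_C1 − 179/2 = 0  ⇒  x_C1 = -179/4 or 2
2. [C1‖L2]  x_C1² + (266/5)x_C1 − 552/5 = 0  ⇒  x_C1 = -276/5 or 2

2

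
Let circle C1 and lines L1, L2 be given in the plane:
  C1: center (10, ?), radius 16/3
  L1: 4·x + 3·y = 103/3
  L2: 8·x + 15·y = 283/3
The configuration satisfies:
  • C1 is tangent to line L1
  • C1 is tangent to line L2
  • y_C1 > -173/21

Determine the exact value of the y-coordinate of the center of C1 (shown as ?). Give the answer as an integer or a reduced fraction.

7

1. [C1‖L1]  y_C1² + (34/9)y_C1 − 679/9 = 0  ⇒  y_C1 = -97/9 or 7
2. [C1‖L2]  y_C1² − (86/45)y_C1 − 1603/45 = 0  ⇒  y_C1 = -229/45 or 7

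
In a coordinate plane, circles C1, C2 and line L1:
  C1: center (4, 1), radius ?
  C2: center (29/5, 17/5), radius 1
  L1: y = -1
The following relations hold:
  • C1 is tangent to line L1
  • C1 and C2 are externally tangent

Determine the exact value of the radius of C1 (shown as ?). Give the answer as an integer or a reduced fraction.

2

1. [C1‖L1]  r_C1² − 4 = 0  ⇒  r_C1 = 2 (r>0 drops 1)
2. [ext C1·C2]  r_C1² + 2r_C1 − 8 = 0  ⇒  r_C1 = 2 (r>0 drops 1)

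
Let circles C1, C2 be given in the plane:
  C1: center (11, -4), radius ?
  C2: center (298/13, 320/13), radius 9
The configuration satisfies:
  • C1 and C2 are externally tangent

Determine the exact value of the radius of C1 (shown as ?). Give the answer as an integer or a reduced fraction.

22

1. [ext C1·C2]  r_C1² + 18r_C1 − 880 = 0  ⇒  r_C1 = 22 (r>0 drops 1)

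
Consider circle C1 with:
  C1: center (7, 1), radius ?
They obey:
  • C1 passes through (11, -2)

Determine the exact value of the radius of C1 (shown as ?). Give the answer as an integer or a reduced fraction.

1. [C1∋P]  r_C1² − 25 = 0  ⇒  r_C1 = 5 (r>0 drops 1)

5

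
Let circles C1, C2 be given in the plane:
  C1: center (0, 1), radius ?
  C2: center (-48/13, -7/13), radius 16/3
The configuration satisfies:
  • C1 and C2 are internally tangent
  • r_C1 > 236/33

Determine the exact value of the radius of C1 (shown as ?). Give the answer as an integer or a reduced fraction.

1. [int C1,C2]  r_C1² − (32/3)r_C1 + 112/9 = 0  ⇒  r_C1 = 4/3 or 28/3
2. given r_C1 > 236/33: keep 28/3

28/3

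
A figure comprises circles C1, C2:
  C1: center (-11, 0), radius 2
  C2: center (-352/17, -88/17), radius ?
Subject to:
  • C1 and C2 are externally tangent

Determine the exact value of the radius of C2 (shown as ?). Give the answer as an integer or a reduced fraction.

9

1. [ext C1·C2]  r_C2² + 4r_C2 − 117 = 0  ⇒  r_C2 = 9 (r>0 drops 1)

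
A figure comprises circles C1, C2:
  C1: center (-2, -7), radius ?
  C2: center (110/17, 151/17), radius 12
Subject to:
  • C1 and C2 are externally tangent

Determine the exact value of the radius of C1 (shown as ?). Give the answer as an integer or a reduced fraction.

6

1. [ext C1·C2]  r_C1² + 24r_C1 − 180 = 0  ⇒  r_C1 = 6 (r>0 drops 1)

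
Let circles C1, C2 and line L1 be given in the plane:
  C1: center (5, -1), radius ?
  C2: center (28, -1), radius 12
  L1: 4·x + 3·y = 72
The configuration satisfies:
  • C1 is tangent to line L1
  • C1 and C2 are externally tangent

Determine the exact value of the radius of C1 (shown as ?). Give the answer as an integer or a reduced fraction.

11

1. [C1‖L1]  r_C1² − 121 = 0  ⇒  r_C1 = 11 (r>0 drops 1)
2. [ext C1·C2]  r_C1² + 24r_C1 − 385 = 0  ⇒  r_C1 = 11 (r>0 drops 1)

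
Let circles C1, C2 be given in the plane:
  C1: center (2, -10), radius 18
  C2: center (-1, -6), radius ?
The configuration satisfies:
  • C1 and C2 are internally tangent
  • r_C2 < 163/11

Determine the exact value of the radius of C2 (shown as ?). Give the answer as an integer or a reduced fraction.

13

1. [int C1,C2]  r_C2² − 36r_C2 + 299 = 0  ⇒  r_C2 = 13 or 23
2. given r_C2 < 163/11: keep 13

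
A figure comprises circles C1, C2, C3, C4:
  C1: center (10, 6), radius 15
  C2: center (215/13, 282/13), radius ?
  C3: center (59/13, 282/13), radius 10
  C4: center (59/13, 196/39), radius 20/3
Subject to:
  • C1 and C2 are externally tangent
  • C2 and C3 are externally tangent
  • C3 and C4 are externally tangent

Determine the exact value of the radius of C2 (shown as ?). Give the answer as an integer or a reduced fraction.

2

1. [ext C1·C2]  r_C2² + 30r_C2 − 64 = 0  ⇒  r_C2 = 2 (r>0 drops 1)
2. [ext C2·C3]  r_C2² + 20r_C2 − 44 = 0  ⇒  r_C2 = 2 (r>0 drops 1)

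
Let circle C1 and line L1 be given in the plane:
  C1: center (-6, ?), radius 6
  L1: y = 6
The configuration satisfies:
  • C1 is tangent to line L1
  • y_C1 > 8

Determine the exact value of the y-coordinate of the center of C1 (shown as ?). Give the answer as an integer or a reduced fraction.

1. [C1‖L1]  y_C1² − 12y_C1 = 0  ⇒  y_C1 = 0 or 12
2. given y_C1 > 8: keep 12

12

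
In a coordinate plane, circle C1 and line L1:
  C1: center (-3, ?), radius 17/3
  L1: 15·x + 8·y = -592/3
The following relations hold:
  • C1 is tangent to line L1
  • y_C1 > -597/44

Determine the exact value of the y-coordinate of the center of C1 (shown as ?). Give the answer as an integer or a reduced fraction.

-7

1. [C1‖L1]  y_C1² + (457/12)y_C1 + 2611/12 = 0  ⇒  y_C1 = -373/12 or -7
2. given y_C1 > -597/44: keep -7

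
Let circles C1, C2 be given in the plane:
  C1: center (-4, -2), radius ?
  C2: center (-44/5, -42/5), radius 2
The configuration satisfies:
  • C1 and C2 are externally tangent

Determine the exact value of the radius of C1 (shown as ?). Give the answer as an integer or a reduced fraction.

1. [ext C1·C2]  r_C1² + 4r_C1 − 60 = 0  ⇒  r_C1 = 6 (r>0 drops 1)

6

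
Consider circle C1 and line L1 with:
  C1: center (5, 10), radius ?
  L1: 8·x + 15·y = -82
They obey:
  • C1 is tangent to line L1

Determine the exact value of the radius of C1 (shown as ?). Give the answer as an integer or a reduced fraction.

1. [C1‖L1]  r_C1² − 256 = 0  ⇒  r_C1 = 16 (r>0 drops 1)

16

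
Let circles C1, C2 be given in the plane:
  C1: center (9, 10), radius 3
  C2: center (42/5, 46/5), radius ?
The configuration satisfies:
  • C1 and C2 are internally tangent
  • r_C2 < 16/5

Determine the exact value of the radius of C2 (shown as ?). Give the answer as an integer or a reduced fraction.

1. [int C1,C2]  r_C2² − 6r_C2 + 8 = 0  ⇒  r_C2 = 2 or 4
2. given r_C2 < 16/5: keep 2

2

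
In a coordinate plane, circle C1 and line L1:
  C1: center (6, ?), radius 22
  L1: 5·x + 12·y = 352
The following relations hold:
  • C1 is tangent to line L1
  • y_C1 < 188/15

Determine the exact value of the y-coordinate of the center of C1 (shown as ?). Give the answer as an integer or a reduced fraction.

1. [C1‖L1]  y_C1² − (161/3)y_C1 + 152 = 0  ⇒  y_C1 = 3 or 152/3
2. given y_C1 < 188/15: keep 3

3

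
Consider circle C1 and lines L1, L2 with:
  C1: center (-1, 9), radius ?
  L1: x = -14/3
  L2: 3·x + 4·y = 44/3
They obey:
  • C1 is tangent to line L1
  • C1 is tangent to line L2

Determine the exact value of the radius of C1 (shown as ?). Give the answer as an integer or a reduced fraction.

1. [C1‖L1]  r_C1² − 121/9 = 0  ⇒  r_C1 = 11/3 (r>0 drops 1)
2. [C1‖L2]  r_C1² − 121/9 = 0  ⇒  r_C1 = 11/3 (r>0 drops 1)

11/3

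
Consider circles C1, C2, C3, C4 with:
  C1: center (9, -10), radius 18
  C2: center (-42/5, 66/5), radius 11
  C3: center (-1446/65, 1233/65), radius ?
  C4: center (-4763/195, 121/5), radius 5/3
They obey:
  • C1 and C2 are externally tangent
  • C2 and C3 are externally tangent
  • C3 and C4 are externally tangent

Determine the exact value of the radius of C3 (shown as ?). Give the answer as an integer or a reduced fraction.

1. [ext C2·C3]  r_C3² + 22r_C3 − 104 = 0  ⇒  r_C3 = 4 (r>0 drops 1)
2. [ext C3·C4]  r_C3² + (10/3)r_C3 − 88/3 = 0  ⇒  r_C3 = 4 (r>0 drops 1)

4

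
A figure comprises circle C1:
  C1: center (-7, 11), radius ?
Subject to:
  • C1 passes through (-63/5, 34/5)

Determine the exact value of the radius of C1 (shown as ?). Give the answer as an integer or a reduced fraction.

1. [C1∋P]  r_C1² − 49 = 0  ⇒  r_C1 = 7 (r>0 drops 1)

7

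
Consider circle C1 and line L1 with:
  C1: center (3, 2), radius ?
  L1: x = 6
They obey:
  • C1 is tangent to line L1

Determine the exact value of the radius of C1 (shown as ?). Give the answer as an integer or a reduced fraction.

1. [C1‖L1]  r_C1² − 9 = 0  ⇒  r_C1 = 3 (r>0 drops 1)

3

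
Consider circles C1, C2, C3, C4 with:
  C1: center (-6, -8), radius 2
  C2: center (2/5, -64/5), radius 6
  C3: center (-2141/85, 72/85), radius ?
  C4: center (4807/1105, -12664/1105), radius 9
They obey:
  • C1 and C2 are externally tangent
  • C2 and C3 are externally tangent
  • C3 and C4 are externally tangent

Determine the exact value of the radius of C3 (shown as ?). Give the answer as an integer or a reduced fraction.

1. [ext C2·C3]  r_C3² + 12r_C3 − 805 = 0  ⇒  r_C3 = 23 (r>0 drops 1)
2. [ext C3·C4]  r_C3² + 18r_C3 − 943 = 0  ⇒  r_C3 = 23 (r>0 drops 1)

23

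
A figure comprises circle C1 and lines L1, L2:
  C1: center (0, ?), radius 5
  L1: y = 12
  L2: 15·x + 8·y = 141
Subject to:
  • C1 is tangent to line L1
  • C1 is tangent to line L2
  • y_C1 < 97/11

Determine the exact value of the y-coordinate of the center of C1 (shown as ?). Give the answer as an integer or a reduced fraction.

7

1. [C1‖L1]  y_C1² − 24y_C1 + 119 = 0  ⇒  y_C1 = 7 or 17
2. [C1‖L2]  y_C1² − (141/4)y_C1 + 791/4 = 0  ⇒  y_C1 = 7 or 113/4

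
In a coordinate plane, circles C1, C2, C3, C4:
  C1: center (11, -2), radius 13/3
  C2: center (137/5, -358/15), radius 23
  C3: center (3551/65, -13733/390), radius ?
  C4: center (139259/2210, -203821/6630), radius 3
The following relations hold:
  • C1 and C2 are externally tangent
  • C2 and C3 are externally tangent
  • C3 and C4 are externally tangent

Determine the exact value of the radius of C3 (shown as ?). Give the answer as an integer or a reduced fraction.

1. [ext C2·C3]  r_C3² + 46r_C3 − 1365/4 = 0  ⇒  r_C3 = 13/2 (r>0 drops 1)
2. [ext C3·C4]  r_C3² + 6r_C3 − 325/4 = 0  ⇒  r_C3 = 13/2 (r>0 drops 1)

13/2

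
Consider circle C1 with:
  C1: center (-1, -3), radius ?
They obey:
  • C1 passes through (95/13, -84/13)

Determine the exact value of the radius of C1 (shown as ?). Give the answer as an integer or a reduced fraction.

9

1. [C1∋P]  r_C1² − 81 = 0  ⇒  r_C1 = 9 (r>0 drops 1)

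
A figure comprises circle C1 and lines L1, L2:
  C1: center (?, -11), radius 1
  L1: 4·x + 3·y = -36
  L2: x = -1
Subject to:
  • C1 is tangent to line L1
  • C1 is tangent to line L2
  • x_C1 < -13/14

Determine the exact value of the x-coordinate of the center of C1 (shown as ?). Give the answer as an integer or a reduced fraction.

1. [C1‖L1]  x_C1² + (3/2)x_C1 − 1 = 0  ⇒  x_C1 = -2 or 1/2
2. [C1‖L2]  x_C1² + 2x_C1 = 0  ⇒  x_C1 = -2 or 0

-2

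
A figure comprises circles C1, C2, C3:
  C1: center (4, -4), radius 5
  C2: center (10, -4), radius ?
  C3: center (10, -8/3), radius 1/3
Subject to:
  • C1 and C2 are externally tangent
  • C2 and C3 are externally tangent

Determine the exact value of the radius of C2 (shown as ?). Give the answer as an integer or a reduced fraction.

1

1. [ext C1·C2]  r_C2² + 10r_C2 − 11 = 0  ⇒  r_C2 = 1 (r>0 drops 1)
2. [ext C2·C3]  r_C2² + (2/3)r_C2 − 5/3 = 0  ⇒  r_C2 = 1 (r>0 drops 1)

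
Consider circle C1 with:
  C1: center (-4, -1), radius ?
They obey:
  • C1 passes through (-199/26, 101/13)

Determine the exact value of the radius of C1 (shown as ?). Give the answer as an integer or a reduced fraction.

1. [C1∋P]  r_C1² − 361/4 = 0  ⇒  r_C1 = 19/2 (r>0 drops 1)

19/2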